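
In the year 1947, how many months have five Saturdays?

4

A month has five Saturdays exactly when Saturday falls within its first (length − 28) days.
Jan: 31 days, starts Wed → 5 of Wed, Thu, Fri
Feb: 28 days, starts Sat → 5 of (none)
Mar: 31 days, starts Sat → 5 of Sat, Sun, Mon ✓
Apr: 30 days, starts Tue → 5 of Tue, Wed
May: 31 days, starts Thu → 5 of Thu, Fri, Sat ✓
Jun: 30 days, starts Sun → 5 of Sun, Mon
Jul: 31 days, starts Tue → 5 of Tue, Wed, Thu
Aug: 31 days, starts Fri → 5 of Fri, Sat, Sun ✓
Sep: 30 days, starts Mon → 5 of Mon, Tue
Oct: 31 days, starts Wed → 5 of Wed, Thu, Fri
Nov: 30 days, starts Sat → 5 of Sat, Sun ✓
Dec: 31 days, starts Mon → 5 of Mon, Tue, Wed
Months with five Saturdays: Mar, May, Aug, Nov.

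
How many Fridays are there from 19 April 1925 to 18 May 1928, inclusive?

161 Fridays

19 April 1925 is a Sunday.
That's 1126 days from start to end, counting both.
1126 = 7 × 160 + 6, so there are 160 full weeks plus 6 extra days.
Each full week contributes one Friday: 160 so far.
The 6 extra days are Sunday, Monday, Tuesday, Wednesday, Thursday, Friday — 1 of them qualifies.
Total: 160 + 1 = 161.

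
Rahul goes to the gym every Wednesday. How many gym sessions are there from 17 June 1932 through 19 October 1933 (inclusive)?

70

17 June 1932 is a Friday.
From 17 June 1932 to 19 October 1933 is 490 days inclusive.
490 = 7 × 70, so the span is exactly 70 full weeks.
Each full week contributes one Wednesday: 70 so far.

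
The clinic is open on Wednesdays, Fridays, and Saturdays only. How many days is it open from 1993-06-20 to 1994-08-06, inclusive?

1993-06-20 is a Sunday.
That's 413 days from start to end, counting both.
413 = 7 × 59, so the span is exactly 59 full weeks.
Each full week contributes 3 days from the set (Wed, Fri, Sat): 59 × 3 = 177.

177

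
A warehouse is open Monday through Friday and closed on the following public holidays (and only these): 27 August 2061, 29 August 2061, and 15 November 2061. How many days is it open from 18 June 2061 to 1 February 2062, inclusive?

161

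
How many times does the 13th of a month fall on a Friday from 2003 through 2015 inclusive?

Friday-the-13ths by year:
2003: Jun
2004: Feb, Aug
2005: May
2006: Jan, Oct
2007: Apr, Jul
2008: Jun
2009: Feb, Mar, Nov
2010: Aug
2011: May
2012: Jan, Apr, Jul
2013: Sep, Dec
2014: Jun
2015: Feb, Mar, Nov

23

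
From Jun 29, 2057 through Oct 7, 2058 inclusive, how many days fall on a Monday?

67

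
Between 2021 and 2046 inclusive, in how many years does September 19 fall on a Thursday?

Day of week of September 19 in each year:
2021: Sun, 2022: Mon, 2023: Tue, 2024: Thu ✓, 2025: Fri, 2026: Sat, 2027: Sun, 2028: Tue, 2029: Wed, 2030: Thu ✓, 2031: Fri, 2032: Sun, 2033: Mon, 2034: Tue, 2035: Wed, 2036: Fri, 2037: Sat, 2038: Sun, 2039: Mon, 2040: Wed, 2041: Thu ✓, 2042: Fri, 2043: Sat, 2044: Mon, 2045: Tue, 2046: Wed
Thursdays: 2024, 2030, 2041.

3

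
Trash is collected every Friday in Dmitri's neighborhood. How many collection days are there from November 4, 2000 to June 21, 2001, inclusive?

November 4, 2000 is a Saturday.
That's 230 days from start to end, counting both.
230 = 7 × 32 + 6, so there are 32 full weeks plus 6 extra days.
Each full week contributes one Friday: 32 so far.
The 6 extra days are Sat, Sun, Mon, Tue, Wed, Thu — none qualify.
Total: 32 + 0 = 32.

32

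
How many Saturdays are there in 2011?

Jan 1, 2011 is a Saturday.
The range spans 365 days (inclusive of both endpoints).
365 = 7 × 52 + 1, so there are 52 full weeks plus 1 extra day.
Each full week contributes one Saturday: 52 so far.
The 1 extra day is Sat — 1 of them qualifies.
Total: 52 + 1 = 53.

53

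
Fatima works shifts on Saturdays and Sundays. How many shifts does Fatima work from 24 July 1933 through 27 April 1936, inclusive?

24 July 1933 is a Monday.
The range spans 1009 days (inclusive of both endpoints).
1009 = 7 × 144 + 1, so there are 144 full weeks plus 1 extra day.
Each full week contributes 2 days from the set (Sat, Sun): 144 × 2 = 288.
The 1 extra day is Monday — none qualify.
Total: 288 + 0 = 288.

288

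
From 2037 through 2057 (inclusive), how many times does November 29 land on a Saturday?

Day of week of November 29 in each year:
2037: Sun, 2038: Mon, 2039: Tue, 2040: Thu, 2041: Fri, 2042: Sat ✓, 2043: Sun, 2044: Tue, 2045: Wed, 2046: Thu, 2047: Fri, 2048: Sun, 2049: Mon, 2050: Tue, 2051: Wed, 2052: Fri, 2053: Sat ✓, 2054: Sun, 2055: Mon, 2056: Wed, 2057: Thu
Saturdays: 2042, 2053.

2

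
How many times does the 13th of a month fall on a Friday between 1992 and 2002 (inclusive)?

Friday-the-13ths by year:
1992: Mar, Nov
1993: Aug
1994: May
1995: Jan, Oct
1996: Sep, Dec
1997: Jun
1998: Feb, Mar, Nov
1999: Aug
2000: Oct
2001: Apr, Jul
2002: Sep, Dec

18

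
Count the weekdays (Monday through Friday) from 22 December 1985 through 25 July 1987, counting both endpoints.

415

22 December 1985 is a Sunday.
From 22 December 1985 to 25 July 1987 is 581 days inclusive.
581 = 7 × 83, so the span is exactly 83 full weeks.
Each full week contributes 5 weekdays (Mon–Fri): 83 × 5 = 415.
Total: 415.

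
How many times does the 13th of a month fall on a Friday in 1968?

The 13th falls on a Friday when the month's 13th has weekday Fri.
Jan 13 is Sat; Feb 13 is Tue; Mar 13 is Wed; Apr 13 is Sat; May 13 is Mon; Jun 13 is Thu; Jul 13 is Sat; Aug 13 is Tue; Sep 13 is Fri ✓; Oct 13 is Sun; Nov 13 is Wed; Dec 13 is Fri ✓.
Friday the 13ths: Sep, Dec.

2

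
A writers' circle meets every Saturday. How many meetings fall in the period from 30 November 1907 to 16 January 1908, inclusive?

7

30 November 1907 is a Saturday.
From 30 November 1907 to 16 January 1908 is 48 days inclusive.
48 = 7 × 6 + 6, so there are 6 full weeks plus 6 extra days.
Each full week contributes one Saturday: 6 so far.
The 6 extra days are Saturday, Sunday, Monday, Tuesday, Wednesday, Thursday — 1 of them qualifies.
Total: 6 + 1 = 7.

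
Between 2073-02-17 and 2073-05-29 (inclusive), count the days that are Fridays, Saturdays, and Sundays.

45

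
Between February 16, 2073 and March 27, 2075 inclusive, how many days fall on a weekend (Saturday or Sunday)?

February 16, 2073 is a Thursday.
That's 770 days from start to end, counting both.
770 = 7 × 110, so the span is exactly 110 full weeks.
Each full week contributes 2 weekend days (Sat, Sun): 110 × 2 = 220.

220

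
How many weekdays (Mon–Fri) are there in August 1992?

21 weekdays

1 August 1992 is a Saturday.
That's 31 days from start to end, counting both.
31 = 7 × 4 + 3, so there are 4 full weeks plus 3 extra days.
Each full week contributes 5 weekdays (Mon–Fri): 4 × 5 = 20.
The 3 extra days are Sat, Sun, Mon — 1 of them qualifies.
Total: 20 + 1 = 21.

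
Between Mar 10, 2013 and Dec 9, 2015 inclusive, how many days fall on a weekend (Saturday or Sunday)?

Mar 10, 2013 is a Sunday.
The range spans 1005 days (inclusive of both endpoints).
1005 = 7 × 143 + 4, so there are 143 full weeks plus 4 extra days.
Each full week contributes 2 weekend days (Sat, Sun): 143 × 2 = 286.
The 4 extra days are Sun, Mon, Tue, Wed — 1 of them qualifies.
Total: 286 + 1 = 287.

287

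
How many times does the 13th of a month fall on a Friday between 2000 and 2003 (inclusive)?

Friday-the-13ths by year:
2000: Oct
2001: Apr, Jul
2002: Sep, Dec
2003: Jun

6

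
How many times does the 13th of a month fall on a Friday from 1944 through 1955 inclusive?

19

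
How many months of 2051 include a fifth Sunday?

A month has five Sundays exactly when Sunday falls within its first (length − 28) days.
Jan: 31 days, starts Sun → 5 of Sun, Mon, Tue ✓
Feb: 28 days, starts Wed → 5 of (none)
Mar: 31 days, starts Wed → 5 of Wed, Thu, Fri
Apr: 30 days, starts Sat → 5 of Sat, Sun ✓
May: 31 days, starts Mon → 5 of Mon, Tue, Wed
Jun: 30 days, starts Thu → 5 of Thu, Fri
Jul: 31 days, starts Sat → 5 of Sat, Sun, Mon ✓
Aug: 31 days, starts Tue → 5 of Tue, Wed, Thu
Sep: 30 days, starts Fri → 5 of Fri, Sat
Oct: 31 days, starts Sun → 5 of Sun, Mon, Tue ✓
Nov: 30 days, starts Wed → 5 of Wed, Thu
Dec: 31 days, starts Fri → 5 of Fri, Sat, Sun ✓
Months with five Sundays: Jan, Apr, Jul, Oct, Dec.

5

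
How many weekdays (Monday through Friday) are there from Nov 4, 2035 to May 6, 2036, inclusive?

132

Nov 4, 2035 is a Sunday.
The range spans 185 days (inclusive of both endpoints).
185 = 7 × 26 + 3, so there are 26 full weeks plus 3 extra days.
Each full week contributes 5 weekdays (Mon–Fri): 26 × 5 = 130.
The 3 extra days are Sun, Mon, Tue — 2 of them qualify.
Total: 130 + 2 = 132.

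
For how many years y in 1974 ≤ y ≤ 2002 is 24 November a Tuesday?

4

Day of week of November 24 in each year:
1974: Sun, 1975: Mon, 1976: Wed, 1977: Thu, 1978: Fri, 1979: Sat, 1980: Mon, 1981: Tue ✓, 1982: Wed, 1983: Thu, 1984: Sat, 1985: Sun, 1986: Mon, 1987: Tue ✓, 1988: Thu, 1989: Fri, 1990: Sat, 1991: Sun, 1992: Tue ✓, 1993: Wed, 1994: Thu, 1995: Fri, 1996: Sun, 1997: Mon, 1998: Tue ✓, 1999: Wed, 2000: Fri, 2001: Sat, 2002: Sun
Tuesdays: 1981, 1987, 1992, 1998.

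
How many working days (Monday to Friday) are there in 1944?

1944-01-01 is a Saturday.
From 1944-01-01 to 1944-12-31 is 366 days inclusive.
366 = 7 × 52 + 2, so there are 52 full weeks plus 2 extra days.
Each full week contributes 5 weekdays (Mon–Fri): 52 × 5 = 260.
The 2 extra days are Saturday, Sunday — none qualify.
Total: 260 + 0 = 260.

260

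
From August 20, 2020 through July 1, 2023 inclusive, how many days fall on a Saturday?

150 Saturdays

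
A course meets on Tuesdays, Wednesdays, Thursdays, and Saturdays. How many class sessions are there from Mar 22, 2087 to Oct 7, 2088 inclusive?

Mar 22, 2087 is a Saturday.
That's 566 days from start to end, counting both.
566 = 7 × 80 + 6, so there are 80 full weeks plus 6 extra days.
Each full week contributes 4 days from the set (Tue, Wed, Thu, Sat): 80 × 4 = 320.
The 6 extra days are Saturday, Sunday, Monday, Tuesday, Wednesday, Thursday — 4 of them qualify.
Total: 320 + 4 = 324.

324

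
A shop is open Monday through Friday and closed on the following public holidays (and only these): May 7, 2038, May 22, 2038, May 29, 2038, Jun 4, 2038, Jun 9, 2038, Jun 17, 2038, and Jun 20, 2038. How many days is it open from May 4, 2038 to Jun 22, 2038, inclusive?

32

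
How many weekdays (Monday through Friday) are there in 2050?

260 weekdays

2050-01-01 is a Saturday.
From 2050-01-01 to 2050-12-31 is 365 days inclusive.
365 = 7 × 52 + 1, so there are 52 full weeks plus 1 extra day.
Each full week contributes 5 weekdays (Mon–Fri): 52 × 5 = 260.
The 1 extra day is Sat — none qualify.
Total: 260 + 0 = 260.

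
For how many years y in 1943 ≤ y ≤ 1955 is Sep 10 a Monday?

2

Day of week of September 10 in each year:
1943: Fri, 1944: Sun, 1945: Mon ✓, 1946: Tue, 1947: Wed, 1948: Fri, 1949: Sat, 1950: Sun, 1951: Mon ✓, 1952: Wed, 1953: Thu, 1954: Fri, 1955: Sat
Mondays: 1945, 1951.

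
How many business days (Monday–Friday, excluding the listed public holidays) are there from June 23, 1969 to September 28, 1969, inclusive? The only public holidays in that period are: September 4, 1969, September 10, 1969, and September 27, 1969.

June 23, 1969 is a Monday.
From June 23, 1969 to September 28, 1969 is 98 days inclusive.
98 = 7 × 14, so the span is exactly 14 full weeks.
Each full week contributes 5 weekdays (Mon–Fri): 14 × 5 = 70.
Holidays: September 4, 1969 (Thu); September 10, 1969 (Wed); September 27, 1969 (Sat).
2 of the 3 holidays fall on weekdays; the rest are weekends and were already excluded.
Business days: 70 − 2 = 68.

68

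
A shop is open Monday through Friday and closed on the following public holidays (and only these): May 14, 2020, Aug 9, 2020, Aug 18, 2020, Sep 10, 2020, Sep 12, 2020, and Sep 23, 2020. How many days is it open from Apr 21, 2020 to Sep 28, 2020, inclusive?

111

Apr 21, 2020 is a Tuesday.
The range spans 161 days (inclusive of both endpoints).
161 = 7 × 23, so the span is exactly 23 full weeks.
Each full week contributes 5 weekdays (Mon–Fri): 23 × 5 = 115.
Total: 115.
Holidays: May 14, 2020 (Thu); Aug 9, 2020 (Sun); Aug 18, 2020 (Tue); Sep 10, 2020 (Thu); Sep 12, 2020 (Sat); Sep 23, 2020 (Wed).
4 of the 6 holidays fall on weekdays; the rest are weekends and were already excluded.
Business days: 115 − 4 = 111.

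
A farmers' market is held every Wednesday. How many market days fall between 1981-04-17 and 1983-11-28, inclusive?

136

1981-04-17 is a Friday.
The range spans 956 days (inclusive of both endpoints).
956 = 7 × 136 + 4, so there are 136 full weeks plus 4 extra days.
Each full week contributes one Wednesday: 136 so far.
The 4 extra days are Fri, Sat, Sun, Mon — none qualify.
Total: 136 + 0 = 136.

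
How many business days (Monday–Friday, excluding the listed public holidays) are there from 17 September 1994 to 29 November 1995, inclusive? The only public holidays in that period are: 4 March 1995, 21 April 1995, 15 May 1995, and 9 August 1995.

17 September 1994 is a Saturday.
From 17 September 1994 to 29 November 1995 is 439 days inclusive.
439 = 7 × 62 + 5, so there are 62 full weeks plus 5 extra days.
Each full week contributes 5 weekdays (Mon–Fri): 62 × 5 = 310.
The 5 extra days are Sat, Sun, Mon, Tue, Wed — 3 of them qualify.
Total: 310 + 3 = 313.
Holidays: 4 March 1995 (Sat); 21 April 1995 (Fri); 15 May 1995 (Mon); 9 August 1995 (Wed).
3 of the 4 holidays fall on weekdays; the rest are weekends and were already excluded.
Business days: 313 − 3 = 310.

310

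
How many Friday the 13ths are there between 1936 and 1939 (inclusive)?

Friday-the-13ths by year:
1936: Mar, Nov
1937: Aug
1938: May
1939: Jan, Oct

6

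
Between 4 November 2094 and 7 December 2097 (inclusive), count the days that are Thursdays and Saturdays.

4 November 2094 is a Thursday.
The range spans 1130 days (inclusive of both endpoints).
1130 = 7 × 161 + 3, so there are 161 full weeks plus 3 extra days.
Each full week contributes 2 days from the set (Thu, Sat): 161 × 2 = 322.
The 3 extra days are Thursday, Friday, Saturday — 2 of them qualify.
Total: 322 + 2 = 324.

324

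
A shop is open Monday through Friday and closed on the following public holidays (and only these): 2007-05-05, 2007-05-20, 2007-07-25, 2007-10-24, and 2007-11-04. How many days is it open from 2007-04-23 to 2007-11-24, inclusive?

153

2007-04-23 is a Monday.
That's 216 days from start to end, counting both.
216 = 7 × 30 + 6, so there are 30 full weeks plus 6 extra days.
Each full week contributes 5 weekdays (Mon–Fri): 30 × 5 = 150.
The 6 extra days are Mon, Tue, Wed, Thu, Fri, Sat — 5 of them qualify.
Total: 150 + 5 = 155.
Holidays: 2007-05-05 (Sat); 2007-05-20 (Sun); 2007-07-25 (Wed); 2007-10-24 (Wed); 2007-11-04 (Sun).
2 of the 5 holidays fall on weekdays; the rest are weekends and were already excluded.
Business days: 155 − 2 = 153.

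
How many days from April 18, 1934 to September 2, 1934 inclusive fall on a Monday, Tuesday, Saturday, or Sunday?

78

April 18, 1934 is a Wednesday.
The range spans 138 days (inclusive of both endpoints).
138 = 7 × 19 + 5, so there are 19 full weeks plus 5 extra days.
Each full week contributes 4 days from the set (Mon, Tue, Sat, Sun): 19 × 4 = 76.
The 5 extra days are Wed, Thu, Fri, Sat, Sun — 2 of them qualify.
Total: 76 + 2 = 78.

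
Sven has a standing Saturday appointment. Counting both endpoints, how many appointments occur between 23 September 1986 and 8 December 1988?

115 Saturdays

23 September 1986 is a Tuesday.
The range spans 808 days (inclusive of both endpoints).
808 = 7 × 115 + 3, so there are 115 full weeks plus 3 extra days.
Each full week contributes one Saturday: 115 so far.
The 3 extra days are Tuesday, Wednesday, Thursday — none qualify.
Total: 115 + 0 = 115.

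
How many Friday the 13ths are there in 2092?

The 13th falls on a Friday when the month's 13th has weekday Fri.
Jan 13 is Sun; Feb 13 is Wed; Mar 13 is Thu; Apr 13 is Sun; May 13 is Tue; Jun 13 is Fri ✓; Jul 13 is Sun; Aug 13 is Wed; Sep 13 is Sat; Oct 13 is Mon; Nov 13 is Thu; Dec 13 is Sat.
Friday the 13ths: Jun.

1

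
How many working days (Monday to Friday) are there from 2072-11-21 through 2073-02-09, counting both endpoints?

59 weekdays

2072-11-21 is a Monday.
That's 81 days from start to end, counting both.
81 = 7 × 11 + 4, so there are 11 full weeks plus 4 extra days.
Each full week contributes 5 weekdays (Mon–Fri): 11 × 5 = 55.
The 4 extra days are Mon, Tue, Wed, Thu — 4 of them qualify.
Total: 55 + 4 = 59.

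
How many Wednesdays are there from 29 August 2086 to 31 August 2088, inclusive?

104

29 August 2086 is a Thursday.
That's 734 days from start to end, counting both.
734 = 7 × 104 + 6, so there are 104 full weeks plus 6 extra days.
Each full week contributes one Wednesday: 104 so far.
The 6 extra days are Thu, Fri, Sat, Sun, Mon, Tue — none qualify.
Total: 104 + 0 = 104.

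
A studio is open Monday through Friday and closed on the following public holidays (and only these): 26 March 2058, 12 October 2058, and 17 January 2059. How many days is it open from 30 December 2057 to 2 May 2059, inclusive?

30 December 2057 is a Sunday.
That's 489 days from start to end, counting both.
489 = 7 × 69 + 6, so there are 69 full weeks plus 6 extra days.
Each full week contributes 5 weekdays (Mon–Fri): 69 × 5 = 345.
The 6 extra days are Sunday, Monday, Tuesday, Wednesday, Thursday, Friday — 5 of them qualify.
Total: 345 + 5 = 350.
Holidays: 26 March 2058 (Tue); 12 October 2058 (Sat); 17 January 2059 (Fri).
2 of the 3 holidays fall on weekdays; the rest are weekends and were already excluded.
Business days: 350 − 2 = 348.

348 business days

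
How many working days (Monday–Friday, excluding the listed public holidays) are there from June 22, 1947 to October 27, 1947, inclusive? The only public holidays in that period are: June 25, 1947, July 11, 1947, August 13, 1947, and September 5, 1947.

87 working days

June 22, 1947 is a Sunday.
From June 22, 1947 to October 27, 1947 is 128 days inclusive.
128 = 7 × 18 + 2, so there are 18 full weeks plus 2 extra days.
Each full week contributes 5 weekdays (Mon–Fri): 18 × 5 = 90.
The 2 extra days are Sun, Mon — 1 of them qualifies.
Total: 90 + 1 = 91.
Holidays: June 25, 1947 (Wed); July 11, 1947 (Fri); August 13, 1947 (Wed); September 5, 1947 (Fri).
All 4 holidays fall on weekdays, so subtract 4.
Business days: 91 − 4 = 87.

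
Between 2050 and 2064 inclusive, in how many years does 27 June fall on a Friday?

3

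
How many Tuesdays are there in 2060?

52

2060-01-01 is a Thursday.
That's 366 days from start to end, counting both.
366 = 7 × 52 + 2, so there are 52 full weeks plus 2 extra days.
Each full week contributes one Tuesday: 52 so far.
The 2 extra days are Thu, Fri — none qualify.
Total: 52 + 0 = 52.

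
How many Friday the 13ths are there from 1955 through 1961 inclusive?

13

Friday-the-13ths by year:
1955: May
1956: Jan, Apr, Jul
1957: Sep, Dec
1958: Jun
1959: Feb, Mar, Nov
1960: May
1961: Jan, Oct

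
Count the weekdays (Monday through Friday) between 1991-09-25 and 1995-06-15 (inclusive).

1991-09-25 is a Wednesday.
From 1991-09-25 to 1995-06-15 is 1360 days inclusive.
1360 = 7 × 194 + 2, so there are 194 full weeks plus 2 extra days.
Each full week contributes 5 weekdays (Mon–Fri): 194 × 5 = 970.
The 2 extra days are Wed, Thu — 2 of them qualify.
Total: 970 + 2 = 972.

972 weekdays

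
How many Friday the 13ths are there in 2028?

The 13th falls on a Friday when the month's 13th has weekday Fri.
Jan 13 is Thu; Feb 13 is Sun; Mar 13 is Mon; Apr 13 is Thu; May 13 is Sat; Jun 13 is Tue; Jul 13 is Thu; Aug 13 is Sun; Sep 13 is Wed; Oct 13 is Fri ✓; Nov 13 is Mon; Dec 13 is Wed.
Friday the 13ths: Oct.

1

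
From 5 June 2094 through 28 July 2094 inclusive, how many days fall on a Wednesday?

5 June 2094 is a Saturday.
The range spans 54 days (inclusive of both endpoints).
54 = 7 × 7 + 5, so there are 7 full weeks plus 5 extra days.
Each full week contributes one Wednesday: 7 so far.
The 5 extra days are Sat, Sun, Mon, Tue, Wed — 1 of them qualifies.
Total: 7 + 1 = 8.

8 Wednesdays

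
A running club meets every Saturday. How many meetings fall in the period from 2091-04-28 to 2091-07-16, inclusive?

12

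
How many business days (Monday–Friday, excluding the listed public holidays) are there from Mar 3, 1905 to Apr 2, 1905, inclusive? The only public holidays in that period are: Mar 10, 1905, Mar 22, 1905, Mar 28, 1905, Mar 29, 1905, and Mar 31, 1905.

Mar 3, 1905 is a Friday.
The range spans 31 days (inclusive of both endpoints).
31 = 7 × 4 + 3, so there are 4 full weeks plus 3 extra days.
Each full week contributes 5 weekdays (Mon–Fri): 4 × 5 = 20.
The 3 extra days are Fri, Sat, Sun — 1 of them qualifies.
Total: 20 + 1 = 21.
Holidays: Mar 10, 1905 (Fri); Mar 22, 1905 (Wed); Mar 28, 1905 (Tue); Mar 29, 1905 (Wed); Mar 31, 1905 (Fri).
All 5 holidays fall on weekdays, so subtract 5.
Business days: 21 − 5 = 16.

16 business days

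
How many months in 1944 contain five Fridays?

4

A month has five Fridays exactly when Friday falls within its first (length − 28) days.
Jan: 31 days, starts Sat → 5 of Sat, Sun, Mon
Feb: 29 days, starts Tue → 5 of Tue
Mar: 31 days, starts Wed → 5 of Wed, Thu, Fri ✓
Apr: 30 days, starts Sat → 5 of Sat, Sun
May: 31 days, starts Mon → 5 of Mon, Tue, Wed
Jun: 30 days, starts Thu → 5 of Thu, Fri ✓
Jul: 31 days, starts Sat → 5 of Sat, Sun, Mon
Aug: 31 days, starts Tue → 5 of Tue, Wed, Thu
Sep: 30 days, starts Fri → 5 of Fri, Sat ✓
Oct: 31 days, starts Sun → 5 of Sun, Mon, Tue
Nov: 30 days, starts Wed → 5 of Wed, Thu
Dec: 31 days, starts Fri → 5 of Fri, Sat, Sun ✓
Months with five Fridays: Mar, Jun, Sep, Dec.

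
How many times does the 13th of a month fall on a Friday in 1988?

The 13th falls on a Friday when the month's 13th has weekday Fri.
Jan 13 is Wed; Feb 13 is Sat; Mar 13 is Sun; Apr 13 is Wed; May 13 is Fri ✓; Jun 13 is Mon; Jul 13 is Wed; Aug 13 is Sat; Sep 13 is Tue; Oct 13 is Thu; Nov 13 is Sun; Dec 13 is Tue.
Friday the 13ths: May.

1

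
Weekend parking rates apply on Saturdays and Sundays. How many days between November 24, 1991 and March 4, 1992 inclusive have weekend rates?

29

November 24, 1991 is a Sunday.
The range spans 102 days (inclusive of both endpoints).
102 = 7 × 14 + 4, so there are 14 full weeks plus 4 extra days.
Each full week contributes 2 weekend days (Sat, Sun): 14 × 2 = 28.
The 4 extra days are Sunday, Monday, Tuesday, Wednesday — 1 of them qualifies.
Total: 28 + 1 = 29.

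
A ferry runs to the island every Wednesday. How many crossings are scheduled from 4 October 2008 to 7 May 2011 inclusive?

4 October 2008 is a Saturday.
That's 946 days from start to end, counting both.
946 = 7 × 135 + 1, so there are 135 full weeks plus 1 extra day.
Each full week contributes one Wednesday: 135 so far.
The 1 extra day is Saturday — none qualify.
Total: 135 + 0 = 135.

135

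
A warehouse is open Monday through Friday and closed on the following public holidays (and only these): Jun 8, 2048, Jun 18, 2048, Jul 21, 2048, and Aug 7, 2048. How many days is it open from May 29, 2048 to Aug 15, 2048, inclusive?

May 29, 2048 is a Friday.
That's 79 days from start to end, counting both.
79 = 7 × 11 + 2, so there are 11 full weeks plus 2 extra days.
Each full week contributes 5 weekdays (Mon–Fri): 11 × 5 = 55.
The 2 extra days are Fri, Sat — 1 of them qualifies.
Total: 55 + 1 = 56.
Holidays: Jun 8, 2048 (Mon); Jun 18, 2048 (Thu); Jul 21, 2048 (Tue); Aug 7, 2048 (Fri).
All 4 holidays fall on weekdays, so subtract 4.
Business days: 56 − 4 = 52.

52 working days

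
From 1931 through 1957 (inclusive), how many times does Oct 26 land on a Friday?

4

Day of week of October 26 in each year:
1931: Mon, 1932: Wed, 1933: Thu, 1934: Fri ✓, 1935: Sat, 1936: Mon, 1937: Tue, 1938: Wed, 1939: Thu, 1940: Sat, 1941: Sun, 1942: Mon, 1943: Tue, 1944: Thu, 1945: Fri ✓, 1946: Sat, 1947: Sun, 1948: Tue, 1949: Wed, 1950: Thu, 1951: Fri ✓, 1952: Sun, 1953: Mon, 1954: Tue, 1955: Wed, 1956: Fri ✓, 1957: Sat
Fridays: 1934, 1945, 1951, 1956.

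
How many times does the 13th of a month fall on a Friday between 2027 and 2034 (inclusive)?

12

Friday-the-13ths by year:
2027: Aug
2028: Oct
2029: Apr, Jul
2030: Sep, Dec
2031: Jun
2032: Feb, Aug
2033: May
2034: Jan, Oct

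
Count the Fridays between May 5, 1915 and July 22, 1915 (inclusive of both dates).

May 5, 1915 is a Wednesday.
That's 79 days from start to end, counting both.
79 = 7 × 11 + 2, so there are 11 full weeks plus 2 extra days.
Each full week contributes one Friday: 11 so far.
The 2 extra days are Wed, Thu — none qualify.
Total: 11 + 0 = 11.

11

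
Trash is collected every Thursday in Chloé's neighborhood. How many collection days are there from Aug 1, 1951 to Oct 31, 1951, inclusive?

Aug 1, 1951 is a Wednesday.
The range spans 92 days (inclusive of both endpoints).
92 = 7 × 13 + 1, so there are 13 full weeks plus 1 extra day.
Each full week contributes one Thursday: 13 so far.
The 1 extra day is Wed — none qualify.
Total: 13 + 0 = 13.

13 Thursdays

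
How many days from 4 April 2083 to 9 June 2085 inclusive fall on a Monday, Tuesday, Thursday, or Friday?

456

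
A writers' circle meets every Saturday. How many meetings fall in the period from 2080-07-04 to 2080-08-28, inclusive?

2080-07-04 is a Thursday.
From 2080-07-04 to 2080-08-28 is 56 days inclusive.
56 = 7 × 8, so the span is exactly 8 full weeks.
Each full week contributes one Saturday: 8 so far.
Total: 8.

8 Saturdays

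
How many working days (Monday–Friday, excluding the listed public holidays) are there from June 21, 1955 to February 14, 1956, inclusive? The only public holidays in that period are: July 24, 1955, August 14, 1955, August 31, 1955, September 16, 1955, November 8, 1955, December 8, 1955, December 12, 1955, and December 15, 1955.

165 working days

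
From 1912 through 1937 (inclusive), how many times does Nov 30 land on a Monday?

4

Day of week of November 30 in each year:
1912: Sat, 1913: Sun, 1914: Mon ✓, 1915: Tue, 1916: Thu, 1917: Fri, 1918: Sat, 1919: Sun, 1920: Tue, 1921: Wed, 1922: Thu, 1923: Fri, 1924: Sun, 1925: Mon ✓, 1926: Tue, 1927: Wed, 1928: Fri, 1929: Sat, 1930: Sun, 1931: Mon ✓, 1932: Wed, 1933: Thu, 1934: Fri, 1935: Sat, 1936: Mon ✓, 1937: Tue
Mondays: 1914, 1925, 1931, 1936.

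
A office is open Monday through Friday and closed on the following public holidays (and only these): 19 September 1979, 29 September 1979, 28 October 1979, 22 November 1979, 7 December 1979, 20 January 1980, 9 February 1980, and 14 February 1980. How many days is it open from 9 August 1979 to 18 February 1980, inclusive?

134 working days

9 August 1979 is a Thursday.
From 9 August 1979 to 18 February 1980 is 194 days inclusive.
194 = 7 × 27 + 5, so there are 27 full weeks plus 5 extra days.
Each full week contributes 5 weekdays (Mon–Fri): 27 × 5 = 135.
The 5 extra days are Thu, Fri, Sat, Sun, Mon — 3 of them qualify.
Total: 135 + 3 = 138.
Holidays: 19 September 1979 (Wed); 29 September 1979 (Sat); 28 October 1979 (Sun); 22 November 1979 (Thu); 7 December 1979 (Fri); 20 January 1980 (Sun); 9 February 1980 (Sat); 14 February 1980 (Thu).
4 of the 8 holidays fall on weekdays; the rest are weekends and were already excluded.
Business days: 138 − 4 = 134.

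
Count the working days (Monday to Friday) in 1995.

260 weekdays

1 January 1995 is a Sunday.
From 1 January 1995 to 31 December 1995 is 365 days inclusive.
365 = 7 × 52 + 1, so there are 52 full weeks plus 1 extra day.
Each full week contributes 5 weekdays (Mon–Fri): 52 × 5 = 260.
The 1 extra day is Sunday — none qualify.
Total: 260 + 0 = 260.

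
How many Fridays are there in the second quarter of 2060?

13

1 April 2060 is a Thursday.
From 1 April 2060 to 30 June 2060 is 91 days inclusive.
91 = 7 × 13, so the span is exactly 13 full weeks.
Each full week contributes one Friday: 13 so far.
Total: 13.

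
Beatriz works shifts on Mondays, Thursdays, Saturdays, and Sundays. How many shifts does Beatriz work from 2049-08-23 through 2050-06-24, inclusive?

174

2049-08-23 is a Monday.
That's 306 days from start to end, counting both.
306 = 7 × 43 + 5, so there are 43 full weeks plus 5 extra days.
Each full week contributes 4 days from the set (Mon, Thu, Sat, Sun): 43 × 4 = 172.
The 5 extra days are Mon, Tue, Wed, Thu, Fri — 2 of them qualify.
Total: 172 + 2 = 174.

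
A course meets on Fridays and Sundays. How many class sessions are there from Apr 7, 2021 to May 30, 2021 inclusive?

Apr 7, 2021 is a Wednesday.
From Apr 7, 2021 to May 30, 2021 is 54 days inclusive.
54 = 7 × 7 + 5, so there are 7 full weeks plus 5 extra days.
Each full week contributes 2 days from the set (Fri, Sun): 7 × 2 = 14.
The 5 extra days are Wed, Thu, Fri, Sat, Sun — 2 of them qualify.
Total: 14 + 2 = 16.

16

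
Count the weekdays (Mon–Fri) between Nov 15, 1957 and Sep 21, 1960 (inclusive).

744 weekdays

Nov 15, 1957 is a Friday.
The range spans 1042 days (inclusive of both endpoints).
1042 = 7 × 148 + 6, so there are 148 full weeks plus 6 extra days.
Each full week contributes 5 weekdays (Mon–Fri): 148 × 5 = 740.
The 6 extra days are Friday, Saturday, Sunday, Monday, Tuesday, Wednesday — 4 of them qualify.
Total: 740 + 4 = 744.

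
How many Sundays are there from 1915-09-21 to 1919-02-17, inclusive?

178

1915-09-21 is a Tuesday.
That's 1246 days from start to end, counting both.
1246 = 7 × 178, so the span is exactly 178 full weeks.
Each full week contributes one Sunday: 178 so far.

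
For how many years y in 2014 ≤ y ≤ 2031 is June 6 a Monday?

2

Day of week of June 6 in each year:
2014: Fri, 2015: Sat, 2016: Mon ✓, 2017: Tue, 2018: Wed, 2019: Thu, 2020: Sat, 2021: Sun, 2022: Mon ✓, 2023: Tue, 2024: Thu, 2025: Fri, 2026: Sat, 2027: Sun, 2028: Tue, 2029: Wed, 2030: Thu, 2031: Fri
Mondays: 2016, 2022.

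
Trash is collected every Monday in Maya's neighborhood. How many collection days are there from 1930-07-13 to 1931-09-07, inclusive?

1930-07-13 is a Sunday.
The range spans 422 days (inclusive of both endpoints).
422 = 7 × 60 + 2, so there are 60 full weeks plus 2 extra days.
Each full week contributes one Monday: 60 so far.
The 2 extra days are Sunday, Monday — 1 of them qualifies.
Total: 60 + 1 = 61.

61 Mondays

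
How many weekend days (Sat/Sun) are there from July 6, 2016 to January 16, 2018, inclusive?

July 6, 2016 is a Wednesday.
That's 560 days from start to end, counting both.
560 = 7 × 80, so the span is exactly 80 full weeks.
Each full week contributes 2 weekend days (Sat, Sun): 80 × 2 = 160.

160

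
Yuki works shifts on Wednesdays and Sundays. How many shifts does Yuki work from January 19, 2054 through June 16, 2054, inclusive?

42

January 19, 2054 is a Monday.
The range spans 149 days (inclusive of both endpoints).
149 = 7 × 21 + 2, so there are 21 full weeks plus 2 extra days.
Each full week contributes 2 days from the set (Wed, Sun): 21 × 2 = 42.
The 2 extra days are Mon, Tue — none qualify.
Total: 42 + 0 = 42.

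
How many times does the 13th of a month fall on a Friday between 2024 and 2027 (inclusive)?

Friday-the-13ths by year:
2024: Sep, Dec
2025: Jun
2026: Feb, Mar, Nov
2027: Aug

7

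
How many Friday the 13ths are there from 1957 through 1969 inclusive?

22

Friday-the-13ths by year:
1957: Sep, Dec
1958: Jun
1959: Feb, Mar, Nov
1960: May
1961: Jan, Oct
1962: Apr, Jul
1963: Sep, Dec
1964: Mar, Nov
1965: Aug
1966: May
1967: Jan, Oct
1968: Sep, Dec
1969: Jun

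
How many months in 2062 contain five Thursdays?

A month has five Thursdays exactly when Thursday falls within its first (length − 28) days.
Jan: 31 days, starts Sun → 5 of Sun, Mon, Tue
Feb: 28 days, starts Wed → 5 of (none)
Mar: 31 days, starts Wed → 5 of Wed, Thu, Fri ✓
Apr: 30 days, starts Sat → 5 of Sat, Sun
May: 31 days, starts Mon → 5 of Mon, Tue, Wed
Jun: 30 days, starts Thu → 5 of Thu, Fri ✓
Jul: 31 days, starts Sat → 5 of Sat, Sun, Mon
Aug: 31 days, starts Tue → 5 of Tue, Wed, Thu ✓
Sep: 30 days, starts Fri → 5 of Fri, Sat
Oct: 31 days, starts Sun → 5 of Sun, Mon, Tue
Nov: 30 days, starts Wed → 5 of Wed, Thu ✓
Dec: 31 days, starts Fri → 5 of Fri, Sat, Sun
Months with five Thursdays: Mar, Jun, Aug, Nov.

4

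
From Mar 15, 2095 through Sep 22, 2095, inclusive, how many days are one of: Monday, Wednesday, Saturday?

82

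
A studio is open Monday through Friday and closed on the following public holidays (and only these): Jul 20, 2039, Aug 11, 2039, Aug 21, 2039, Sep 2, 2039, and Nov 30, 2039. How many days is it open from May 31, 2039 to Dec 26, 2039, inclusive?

146

May 31, 2039 is a Tuesday.
From May 31, 2039 to Dec 26, 2039 is 210 days inclusive.
210 = 7 × 30, so the span is exactly 30 full weeks.
Each full week contributes 5 weekdays (Mon–Fri): 30 × 5 = 150.
Total: 150.
Holidays: Jul 20, 2039 (Wed); Aug 11, 2039 (Thu); Aug 21, 2039 (Sun); Sep 2, 2039 (Fri); Nov 30, 2039 (Wed).
4 of the 5 holidays fall on weekdays; the rest are weekends and were already excluded.
Business days: 150 − 4 = 146.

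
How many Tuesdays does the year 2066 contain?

January 1, 2066 is a Friday.
That's 365 days from start to end, counting both.
365 = 7 × 52 + 1, so there are 52 full weeks plus 1 extra day.
Each full week contributes one Tuesday: 52 so far.
The 1 extra day is Fri — none qualify.
Total: 52 + 0 = 52.

52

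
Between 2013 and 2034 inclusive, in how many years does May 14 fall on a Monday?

Day of week of May 14 in each year:
2013: Tue, 2014: Wed, 2015: Thu, 2016: Sat, 2017: Sun, 2018: Mon ✓, 2019: Tue, 2020: Thu, 2021: Fri, 2022: Sat, 2023: Sun, 2024: Tue, 2025: Wed, 2026: Thu, 2027: Fri, 2028: Sun, 2029: Mon ✓, 2030: Tue, 2031: Wed, 2032: Fri, 2033: Sat, 2034: Sun
Mondays: 2018, 2029.

2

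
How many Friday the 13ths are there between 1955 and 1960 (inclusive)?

Friday-the-13ths by year:
1955: May
1956: Jan, Apr, Jul
1957: Sep, Dec
1958: Jun
1959: Feb, Mar, Nov
1960: May

11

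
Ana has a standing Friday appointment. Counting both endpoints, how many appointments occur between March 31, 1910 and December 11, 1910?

37

March 31, 1910 is a Thursday.
From March 31, 1910 to December 11, 1910 is 256 days inclusive.
256 = 7 × 36 + 4, so there are 36 full weeks plus 4 extra days.
Each full week contributes one Friday: 36 so far.
The 4 extra days are Thu, Fri, Sat, Sun — 1 of them qualifies.
Total: 36 + 1 = 37.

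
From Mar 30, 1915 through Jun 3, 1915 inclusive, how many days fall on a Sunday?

9

Mar 30, 1915 is a Tuesday.
From Mar 30, 1915 to Jun 3, 1915 is 66 days inclusive.
66 = 7 × 9 + 3, so there are 9 full weeks plus 3 extra days.
Each full week contributes one Sunday: 9 so far.
The 3 extra days are Tuesday, Wednesday, Thursday — none qualify.
Total: 9 + 0 = 9.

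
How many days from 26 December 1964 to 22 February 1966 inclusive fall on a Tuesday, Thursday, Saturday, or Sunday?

26 December 1964 is a Saturday.
From 26 December 1964 to 22 February 1966 is 424 days inclusive.
424 = 7 × 60 + 4, so there are 60 full weeks plus 4 extra days.
Each full week contributes 4 days from the set (Tue, Thu, Sat, Sun): 60 × 4 = 240.
The 4 extra days are Saturday, Sunday, Monday, Tuesday — 3 of them qualify.
Total: 240 + 3 = 243.

243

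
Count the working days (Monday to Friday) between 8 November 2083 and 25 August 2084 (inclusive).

8 November 2083 is a Monday.
From 8 November 2083 to 25 August 2084 is 292 days inclusive.
292 = 7 × 41 + 5, so there are 41 full weeks plus 5 extra days.
Each full week contributes 5 weekdays (Mon–Fri): 41 × 5 = 205.
The 5 extra days are Monday, Tuesday, Wednesday, Thursday, Friday — 5 of them qualify.
Total: 205 + 5 = 210.

210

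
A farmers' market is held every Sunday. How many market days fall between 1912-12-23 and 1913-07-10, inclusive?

28

1912-12-23 is a Monday.
That's 200 days from start to end, counting both.
200 = 7 × 28 + 4, so there are 28 full weeks plus 4 extra days.
Each full week contributes one Sunday: 28 so far.
The 4 extra days are Mon, Tue, Wed, Thu — none qualify.
Total: 28 + 0 = 28.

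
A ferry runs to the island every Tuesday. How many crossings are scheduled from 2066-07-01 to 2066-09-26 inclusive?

12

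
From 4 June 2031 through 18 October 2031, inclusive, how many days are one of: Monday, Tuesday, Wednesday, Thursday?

78

4 June 2031 is a Wednesday.
From 4 June 2031 to 18 October 2031 is 137 days inclusive.
137 = 7 × 19 + 4, so there are 19 full weeks plus 4 extra days.
Each full week contributes 4 days from the set (Mon, Tue, Wed, Thu): 19 × 4 = 76.
The 4 extra days are Wed, Thu, Fri, Sat — 2 of them qualify.
Total: 76 + 2 = 78.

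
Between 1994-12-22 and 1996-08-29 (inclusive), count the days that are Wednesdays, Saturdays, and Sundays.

264

1994-12-22 is a Thursday.
The range spans 617 days (inclusive of both endpoints).
617 = 7 × 88 + 1, so there are 88 full weeks plus 1 extra day.
Each full week contributes 3 days from the set (Wed, Sat, Sun): 88 × 3 = 264.
The 1 extra day is Thursday — none qualify.
Total: 264 + 0 = 264.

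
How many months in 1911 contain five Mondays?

A month has five Mondays exactly when Monday falls within its first (length − 28) days.
Jan: 31 days, starts Sun → 5 of Sun, Mon, Tue ✓
Feb: 28 days, starts Wed → 5 of (none)
Mar: 31 days, starts Wed → 5 of Wed, Thu, Fri
Apr: 30 days, starts Sat → 5 of Sat, Sun
May: 31 days, starts Mon → 5 of Mon, Tue, Wed ✓
Jun: 30 days, starts Thu → 5 of Thu, Fri
Jul: 31 days, starts Sat → 5 of Sat, Sun, Mon ✓
Aug: 31 days, starts Tue → 5 of Tue, Wed, Thu
Sep: 30 days, starts Fri → 5 of Fri, Sat
Oct: 31 days, starts Sun → 5 of Sun, Mon, Tue ✓
Nov: 30 days, starts Wed → 5 of Wed, Thu
Dec: 31 days, starts Fri → 5 of Fri, Sat, Sun
Months with five Mondays: Jan, May, Jul, Oct.

4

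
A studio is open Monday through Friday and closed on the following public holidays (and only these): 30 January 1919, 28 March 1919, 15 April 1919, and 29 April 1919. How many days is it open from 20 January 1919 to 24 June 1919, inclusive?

108 working days

20 January 1919 is a Monday.
The range spans 156 days (inclusive of both endpoints).
156 = 7 × 22 + 2, so there are 22 full weeks plus 2 extra days.
Each full week contributes 5 weekdays (Mon–Fri): 22 × 5 = 110.
The 2 extra days are Mon, Tue — 2 of them qualify.
Total: 110 + 2 = 112.
Holidays: 30 January 1919 (Thu); 28 March 1919 (Fri); 15 April 1919 (Tue); 29 April 1919 (Tue).
All 4 holidays fall on weekdays, so subtract 4.
Business days: 112 − 4 = 108.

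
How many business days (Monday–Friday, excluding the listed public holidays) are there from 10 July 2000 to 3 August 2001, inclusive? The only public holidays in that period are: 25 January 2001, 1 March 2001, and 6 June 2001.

10 July 2000 is a Monday.
From 10 July 2000 to 3 August 2001 is 390 days inclusive.
390 = 7 × 55 + 5, so there are 55 full weeks plus 5 extra days.
Each full week contributes 5 weekdays (Mon–Fri): 55 × 5 = 275.
The 5 extra days are Monday, Tuesday, Wednesday, Thursday, Friday — 5 of them qualify.
Total: 275 + 5 = 280.
Holidays: 25 January 2001 (Thu); 1 March 2001 (Thu); 6 June 2001 (Wed).
All 3 holidays fall on weekdays, so subtract 3.
Business days: 280 − 3 = 277.

277 business days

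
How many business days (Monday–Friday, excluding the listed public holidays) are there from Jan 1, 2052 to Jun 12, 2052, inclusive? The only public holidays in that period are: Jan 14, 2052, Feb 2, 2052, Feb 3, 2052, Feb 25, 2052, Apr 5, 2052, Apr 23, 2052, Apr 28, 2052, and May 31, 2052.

Jan 1, 2052 is a Monday.
The range spans 164 days (inclusive of both endpoints).
164 = 7 × 23 + 3, so there are 23 full weeks plus 3 extra days.
Each full week contributes 5 weekdays (Mon–Fri): 23 × 5 = 115.
The 3 extra days are Mon, Tue, Wed — 3 of them qualify.
Total: 115 + 3 = 118.
Holidays: Jan 14, 2052 (Sun); Feb 2, 2052 (Fri); Feb 3, 2052 (Sat); Feb 25, 2052 (Sun); Apr 5, 2052 (Fri); Apr 23, 2052 (Tue); Apr 28, 2052 (Sun); May 31, 2052 (Fri).
4 of the 8 holidays fall on weekdays; the rest are weekends and were already excluded.
Business days: 118 − 4 = 114.

114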